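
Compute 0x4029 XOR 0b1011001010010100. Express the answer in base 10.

0x4029 = 0100000000101001
b = 1011001010010100
XOR → 1111001010111101 = 62141

62141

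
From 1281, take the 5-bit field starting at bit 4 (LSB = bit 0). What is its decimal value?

v = 10100000001
Shift right by 4: 1010000
Mask low 5 bits: 10000 = 16

16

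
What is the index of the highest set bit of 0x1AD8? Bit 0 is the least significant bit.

12

0x1AD8 = 1101011011000
The topmost 1 is at position 12 (since 2^12 = 4096 ≤ 6872 < 8192).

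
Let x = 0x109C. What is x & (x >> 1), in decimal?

12

x = 1000010011100 = 4252
x>>1 = 0100001001110
AND  = 0000000001100 = 12
(x & (x >> 1) has a 1 wherever x has two consecutive 1 bits.)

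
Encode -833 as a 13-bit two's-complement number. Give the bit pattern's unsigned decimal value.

833 in 13 bits: 0001101000001
Invert: 1110010111110
Add 1:  1110010111111 = 7359
(Check: 2^13 - 833 = 8192 - 833 = 7359.)

7359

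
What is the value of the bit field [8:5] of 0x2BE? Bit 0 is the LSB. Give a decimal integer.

v = 1010111110
Shift right by 5: 10101
Mask low 4 bits: 0101 = 5

5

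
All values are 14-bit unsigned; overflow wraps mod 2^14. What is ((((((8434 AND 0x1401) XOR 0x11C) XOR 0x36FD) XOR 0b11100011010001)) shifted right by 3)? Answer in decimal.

486

8434 = 10000011110010
0x1401 = 01010000000001
→ AND → 00000000000000 = 0
0x11C = 00000100011100
→ XOR → 00000100011100 = 284
0x36FD = 11011011111101
→ XOR → 11011111100001 = 14305
0b11100011010001 = 11100011010001
→ XOR → 00111100110000 = 3888
→ shifted right by 3 → 00000111100110 = 486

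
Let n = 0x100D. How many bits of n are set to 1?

0x100D = 1000000001101
Count the 1s: 1 + 1 + 1 + 1 = 4

4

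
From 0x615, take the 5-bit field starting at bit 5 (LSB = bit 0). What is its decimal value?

v = 11000010101
Shift right by 5: 110000
Mask low 5 bits: 10000 = 16

16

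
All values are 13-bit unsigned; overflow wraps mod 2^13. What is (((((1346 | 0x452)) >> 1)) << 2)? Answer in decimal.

1346 = 0010101000010
0x452 = 0010001010010
→ | → 0010101010010 = 1362
→ >> 1 → 0001010101001 = 681
→ << 2 (mod 2^13) → 0101010100100 = 2724

2724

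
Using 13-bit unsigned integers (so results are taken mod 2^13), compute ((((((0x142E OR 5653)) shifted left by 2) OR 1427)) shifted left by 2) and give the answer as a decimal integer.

0x142E = 1010000101110
5653 = 1011000010101
→ OR → 1011000111111 = 5695
→ shifted left by 2 (mod 2^13) → 1100011111100 = 6396
1427 = 0010110010011
→ OR → 1110111111111 = 7679
→ shifted left by 2 (mod 2^13) → 1011111111100 = 6140

6140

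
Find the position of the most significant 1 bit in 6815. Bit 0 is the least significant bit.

12

6815 = 1101010011111
The topmost 1 is at position 12 (since 2^12 = 4096 ≤ 6815 < 8192).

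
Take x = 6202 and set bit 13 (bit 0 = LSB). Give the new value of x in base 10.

x = 001100000111010
bit 13 is currently 0; set it via x | (1 << 13) = x | 8192
→ 011100000111010 = 14394

14394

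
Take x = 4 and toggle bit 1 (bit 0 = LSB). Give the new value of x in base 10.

6

x = 000000100
bit 1 is currently 0; toggle it via x ^ (1 << 1) = x ^ 2
→ 000000110 = 6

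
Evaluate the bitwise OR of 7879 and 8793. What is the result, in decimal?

16095

7879 = 01111011000111
8793 = 10001001011001
 OR → 11111011011111 = 16095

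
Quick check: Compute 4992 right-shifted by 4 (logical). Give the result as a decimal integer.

4992 = 1001110000000
shift right by 4 → 0000100111000 = 312
(equivalently, floor(4992 / 16))

312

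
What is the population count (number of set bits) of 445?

7

445 = 110111101
Count the 1s: 1 + 1 + 1 + 1 + 1 + 1 + 1 = 7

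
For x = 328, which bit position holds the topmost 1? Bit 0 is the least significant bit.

8

328 = 101001000
The topmost 1 is at position 8 (since 2^8 = 256 ≤ 328 < 512).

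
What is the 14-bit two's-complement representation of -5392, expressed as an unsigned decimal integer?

10992

5392 in 14 bits: 01010100010000
Invert: 10101011101111
Add 1:  10101011110000 = 10992
(Check: 2^14 - 5392 = 16384 - 5392 = 10992.)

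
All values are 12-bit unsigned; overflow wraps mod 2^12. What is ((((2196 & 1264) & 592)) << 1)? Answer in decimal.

32

2196 = 100010010100
1264 = 010011110000
→ & → 000010010000 = 144
592 = 001001010000
→ & → 000000010000 = 16
→ << 1 (mod 2^12) → 000000100000 = 32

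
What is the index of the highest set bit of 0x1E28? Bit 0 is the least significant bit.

12

0x1E28 = 1111000101000
The topmost 1 is at position 12 (since 2^12 = 4096 ≤ 7720 < 8192).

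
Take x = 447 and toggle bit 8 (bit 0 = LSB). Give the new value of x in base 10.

191

x = 00110111111
bit 8 is currently 1; toggle it via x ^ (1 << 8) = x ^ 256
→ 00010111111 = 191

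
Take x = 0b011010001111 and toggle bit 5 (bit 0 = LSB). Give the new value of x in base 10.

x = 011010001111
bit 5 is currently 0; toggle it via x ^ (1 << 5) = x ^ 32
→ 011010101111 = 1711

1711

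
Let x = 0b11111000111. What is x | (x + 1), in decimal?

x = 11111000111 = 1991
x + 1 = 11111001000
OR    = 11111001111 = 1999
(x | (x + 1) sets the lowest cleared bit.)

1999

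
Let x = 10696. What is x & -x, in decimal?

x = 10100111001000 = 10696
-x (two's complement) = …01011000111000
AND   = 00000000001000 = 8
(x & -x isolates the lowest set bit of x.)

8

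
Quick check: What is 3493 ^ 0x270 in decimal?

4053

3493 = 110110100101
0x270 = 001001110000
XOR → 111111010101 = 4053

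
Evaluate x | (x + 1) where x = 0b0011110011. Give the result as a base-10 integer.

x = 11110011 = 243
x + 1 = 11110100
OR    = 11110111 = 247
(x | (x + 1) sets the lowest cleared bit.)

247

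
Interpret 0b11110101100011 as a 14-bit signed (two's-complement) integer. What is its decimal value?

-669

pattern = 11110101100011 (MSB is 1 ⇒ negative)
Invert: 00001010011100, add 1 → 00001010011101 = 669, so the value is -669.
(Equivalently: 15715 - 2^14 = 15715 - 16384 = -669.)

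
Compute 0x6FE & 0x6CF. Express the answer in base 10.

0x6FE = 11011111110
0x6CF = 11011001111
AND → 11011001110 = 1742

1742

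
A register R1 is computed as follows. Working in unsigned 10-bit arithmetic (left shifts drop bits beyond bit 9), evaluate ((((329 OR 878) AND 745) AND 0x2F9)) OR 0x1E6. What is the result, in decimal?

329 = 0101001001
878 = 1101101110
→ OR → 1101101111 = 879
745 = 1011101001
→ AND → 1001101001 = 617
0x2F9 = 1011111001
→ AND → 1001101001 = 617
0x1E6 = 0111100110
→ OR → 1111101111 = 1007

1007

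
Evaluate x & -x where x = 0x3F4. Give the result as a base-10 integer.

4

x = 1111110100 = 1012
-x (two's complement) = …0000001100
AND   = 0000000100 = 4
(x & -x isolates the lowest set bit of x.)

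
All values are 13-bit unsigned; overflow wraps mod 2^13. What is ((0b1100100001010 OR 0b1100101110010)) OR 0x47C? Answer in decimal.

0b1100100001010 = 1100100001010
0b1100101110010 = 1100101110010
→ OR → 1100101111010 = 6522
0x47C = 0010001111100
→ OR → 1110101111110 = 7550

7550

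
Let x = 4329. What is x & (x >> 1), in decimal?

x = 1000011101001 = 4329
x>>1 = 0100001110100
AND  = 0000001100000 = 96
(x & (x >> 1) has a 1 wherever x has two consecutive 1 bits.)

96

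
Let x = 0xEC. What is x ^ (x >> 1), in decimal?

x = 11101100 = 236
x>>1 = 01110110
XOR  = 10011010 = 154
(x ^ (x >> 1) gives the standard binary-reflected Gray code of x.)

154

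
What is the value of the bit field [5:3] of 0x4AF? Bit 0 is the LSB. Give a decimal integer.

5

v = 10010101111
Shift right by 3: 10010101
Mask low 3 bits: 101 = 5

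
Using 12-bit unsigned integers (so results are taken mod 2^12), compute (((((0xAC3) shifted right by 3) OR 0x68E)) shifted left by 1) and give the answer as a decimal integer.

4028

0xAC3 = 101011000011
→ shifted right by 3 → 000101011000 = 344
0x68E = 011010001110
→ OR → 011111011110 = 2014
→ shifted left by 1 (mod 2^12) → 111110111100 = 4028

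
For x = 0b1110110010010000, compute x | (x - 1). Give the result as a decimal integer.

x = 1110110010010000 = 60560
x - 1 = 1110110010001111
OR    = 1110110010011111 = 60575
(x | (x - 1) sets all bits below the lowest set bit.)

60575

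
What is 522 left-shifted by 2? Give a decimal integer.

522 = 001000001010
shift left by 2 → 100000101000 = 2088
(equivalently, 522 × 2^2 = 522 × 4)

2088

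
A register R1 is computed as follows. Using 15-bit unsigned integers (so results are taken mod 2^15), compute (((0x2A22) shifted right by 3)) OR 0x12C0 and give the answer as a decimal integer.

0x2A22 = 010101000100010
→ shifted right by 3 → 000010101000100 = 1348
0x12C0 = 001001011000000
→ OR → 001011111000100 = 6084

6084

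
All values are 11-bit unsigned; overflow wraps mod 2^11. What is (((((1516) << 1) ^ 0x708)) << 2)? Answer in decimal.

832

1516 = 10111101100
→ << 1 (mod 2^11) → 01111011000 = 984
0x708 = 11100001000
→ ^ → 10011010000 = 1232
→ << 2 (mod 2^11) → 01101000000 = 832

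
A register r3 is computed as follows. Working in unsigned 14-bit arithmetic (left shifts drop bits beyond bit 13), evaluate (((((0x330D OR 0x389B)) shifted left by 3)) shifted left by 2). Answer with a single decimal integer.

13280

0x330D = 11001100001101
0x389B = 11100010011011
→ OR → 11101110011111 = 15263
→ shifted left by 3 (mod 2^14) → 01110011111000 = 7416
→ shifted left by 2 (mod 2^14) → 11001111100000 = 13280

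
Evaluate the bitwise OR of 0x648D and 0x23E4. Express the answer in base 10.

0x648D = 110010010001101
0x23E4 = 010001111100100
 OR → 110011111101101 = 26605

26605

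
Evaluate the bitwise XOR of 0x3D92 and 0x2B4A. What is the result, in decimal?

5848

0x3D92 = 11110110010010
0x2B4A = 10101101001010
XOR → 01011011011000 = 5848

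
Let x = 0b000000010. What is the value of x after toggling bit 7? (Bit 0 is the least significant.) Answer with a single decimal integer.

x = 000000010
bit 7 is currently 0; toggle it via x ^ (1 << 7) = x ^ 128
→ 010000010 = 130

130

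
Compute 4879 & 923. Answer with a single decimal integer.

779

4879 = 1001100001111
923 = 0001110011011
AND → 0001100001011 = 779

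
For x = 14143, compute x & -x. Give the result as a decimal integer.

x = 11011100111111 = 14143
-x (two's complement) = …00100011000001
AND   = 00000000000001 = 1
(x & -x isolates the lowest set bit of x.)

1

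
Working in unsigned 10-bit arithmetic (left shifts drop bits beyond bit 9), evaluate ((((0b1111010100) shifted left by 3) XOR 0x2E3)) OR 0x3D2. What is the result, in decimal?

0b1111010100 = 1111010100
→ shifted left by 3 (mod 2^10) → 1010100000 = 672
0x2E3 = 1011100011
→ XOR → 0001000011 = 67
0x3D2 = 1111010010
→ OR → 1111010011 = 979

979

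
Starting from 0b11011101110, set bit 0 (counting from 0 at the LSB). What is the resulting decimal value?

x = 11011101110
bit 0 is currently 0; set it via x | (1 << 0) = x | 1
→ 11011101111 = 1775

1775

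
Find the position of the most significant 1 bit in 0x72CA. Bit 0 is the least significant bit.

14

0x72CA = 111001011001010
The topmost 1 is at position 14 (since 2^14 = 16384 ≤ 29386 < 32768).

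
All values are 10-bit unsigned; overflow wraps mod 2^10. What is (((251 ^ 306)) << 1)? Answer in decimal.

914

251 = 0011111011
306 = 0100110010
→ ^ → 0111001001 = 457
→ << 1 (mod 2^10) → 1110010010 = 914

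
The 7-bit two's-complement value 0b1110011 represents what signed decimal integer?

pattern = 1110011 (MSB is 1 ⇒ negative)
Invert: 0001100, add 1 → 0001101 = 13, so the value is -13.
(Equivalently: 115 - 2^7 = 115 - 128 = -13.)

-13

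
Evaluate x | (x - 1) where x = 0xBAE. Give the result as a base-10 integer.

x = 101110101110 = 2990
x - 1 = 101110101101
OR    = 101110101111 = 2991
(x | (x - 1) sets all bits below the lowest set bit.)

2991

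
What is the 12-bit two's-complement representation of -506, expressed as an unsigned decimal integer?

3590

506 in 12 bits: 000111111010
Invert: 111000000101
Add 1:  111000000110 = 3590
(Check: 2^12 - 506 = 4096 - 506 = 3590.)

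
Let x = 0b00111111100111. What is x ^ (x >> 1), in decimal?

2068

x = 111111100111 = 4071
x>>1 = 011111110011
XOR  = 100000010100 = 2068
(x ^ (x >> 1) gives the standard binary-reflected Gray code of x.)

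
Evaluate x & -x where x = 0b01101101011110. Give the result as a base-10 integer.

x = 1101101011110 = 7006
-x (two's complement) = …0010010100010
AND   = 0000000000010 = 2
(x & -x isolates the lowest set bit of x.)

2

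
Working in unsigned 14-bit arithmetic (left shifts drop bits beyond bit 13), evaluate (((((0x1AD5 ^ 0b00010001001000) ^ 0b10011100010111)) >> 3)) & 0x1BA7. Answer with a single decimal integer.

0x1AD5 = 01101011010101
0b00010001001000 = 00010001001000
→ ^ → 01111010011101 = 7837
0b10011100010111 = 10011100010111
→ ^ → 11100110001010 = 14730
→ >> 3 → 00011100110001 = 1841
0x1BA7 = 01101110100111
→ & → 00001100100001 = 801

801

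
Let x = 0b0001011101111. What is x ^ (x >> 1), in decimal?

x = 1011101111 = 751
x>>1 = 0101110111
XOR  = 1110011000 = 920
(x ^ (x >> 1) gives the standard binary-reflected Gray code of x.)

920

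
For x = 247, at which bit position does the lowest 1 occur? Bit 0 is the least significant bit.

247 = 11110111
Trailing zeros: 0, so the lowest set bit is bit 0 (value 1).

0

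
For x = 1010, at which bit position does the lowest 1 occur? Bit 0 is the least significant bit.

1

1010 = 1111110010
Trailing zeros: 1, so the lowest set bit is bit 1 (value 2).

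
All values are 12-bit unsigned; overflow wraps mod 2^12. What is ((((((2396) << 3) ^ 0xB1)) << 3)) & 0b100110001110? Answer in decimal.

2396 = 100101011100
→ << 3 (mod 2^12) → 101011100000 = 2784
0xB1 = 000010110001
→ ^ → 101001010001 = 2641
→ << 3 (mod 2^12) → 001010001000 = 648
0b100110001110 = 100110001110
→ & → 000010001000 = 136

136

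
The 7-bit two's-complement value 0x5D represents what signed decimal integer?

pattern = 1011101 (MSB is 1 ⇒ negative)
Invert: 0100010, add 1 → 0100011 = 35, so the value is -35.
(Equivalently: 93 - 2^7 = 93 - 128 = -35.)

-35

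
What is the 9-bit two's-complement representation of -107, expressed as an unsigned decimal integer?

405

107 in 9 bits: 001101011
Invert: 110010100
Add 1:  110010101 = 405
(Check: 2^9 - 107 = 512 - 107 = 405.)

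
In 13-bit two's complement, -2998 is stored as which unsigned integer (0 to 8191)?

5194

2998 in 13 bits: 0101110110110
Invert: 1010001001001
Add 1:  1010001001010 = 5194
(Check: 2^13 - 2998 = 8192 - 2998 = 5194.)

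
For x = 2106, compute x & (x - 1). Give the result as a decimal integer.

2104

x = 100000111010 = 2106
x - 1 = 100000111001
AND   = 100000111000 = 2104
(x & (x - 1) clears the lowest set bit of x.)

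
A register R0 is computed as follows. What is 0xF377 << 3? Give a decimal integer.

0xF377 = 0001111001101110111
shift left by 3 → 1111001101110111000 = 498616
(equivalently, 62327 × 2^3 = 62327 × 8)

498616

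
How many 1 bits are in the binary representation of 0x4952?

0x4952 = 100100101010010
Count the 1s: 1 + 1 + 1 + 1 + 1 + 1 = 6

6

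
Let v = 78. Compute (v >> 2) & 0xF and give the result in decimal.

v = 001001110
Shift right by 2: 0010011
Mask low 4 bits: 0011 = 3

3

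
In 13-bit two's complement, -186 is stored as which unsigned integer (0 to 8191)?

8006

186 in 13 bits: 0000010111010
Invert: 1111101000101
Add 1:  1111101000110 = 8006
(Check: 2^13 - 186 = 8192 - 186 = 8006.)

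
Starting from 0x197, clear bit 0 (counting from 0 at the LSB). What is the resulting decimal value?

406

x = 110010111
bit 0 is currently 1; clear it via x & ~(1 << 0) = x & ~1
→ 110010110 = 406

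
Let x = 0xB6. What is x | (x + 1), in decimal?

x = 10110110 = 182
x + 1 = 10110111
OR    = 10110111 = 183
(x | (x + 1) sets the lowest cleared bit.)

183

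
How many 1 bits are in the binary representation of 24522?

24522 = 101111111001010
Count the 1s: 1 + 1 + 1 + 1 + 1 + 1 + 1 + 1 + 1 + 1 = 10

10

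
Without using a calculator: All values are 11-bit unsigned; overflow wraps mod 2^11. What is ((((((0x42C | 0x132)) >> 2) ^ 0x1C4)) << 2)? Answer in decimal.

0x42C = 10000101100
0x132 = 00100110010
→ | → 10100111110 = 1342
→ >> 2 → 00101001111 = 335
0x1C4 = 00111000100
→ ^ → 00010001011 = 139
→ << 2 (mod 2^11) → 01000101100 = 556

556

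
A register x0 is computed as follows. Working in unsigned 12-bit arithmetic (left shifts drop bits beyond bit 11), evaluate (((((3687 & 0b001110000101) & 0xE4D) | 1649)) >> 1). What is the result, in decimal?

826

3687 = 111001100111
0b001110000101 = 001110000101
→ & → 001000000101 = 517
0xE4D = 111001001101
→ & → 001000000101 = 517
1649 = 011001110001
→ | → 011001110101 = 1653
→ >> 1 → 001100111010 = 826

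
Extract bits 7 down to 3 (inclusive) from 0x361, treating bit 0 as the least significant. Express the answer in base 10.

12

v = 0001101100001
Shift right by 3: 0001101100
Mask low 5 bits: 01100 = 12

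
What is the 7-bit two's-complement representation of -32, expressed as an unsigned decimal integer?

96

32 in 7 bits: 0100000
Invert: 1011111
Add 1:  1100000 = 96
(Check: 2^7 - 32 = 128 - 32 = 96.)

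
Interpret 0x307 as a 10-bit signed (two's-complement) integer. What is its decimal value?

-249

pattern = 1100000111 (MSB is 1 ⇒ negative)
Invert: 0011111000, add 1 → 0011111001 = 249, so the value is -249.
(Equivalently: 775 - 2^10 = 775 - 1024 = -249.)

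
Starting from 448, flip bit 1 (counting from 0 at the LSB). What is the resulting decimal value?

450

x = 111000000
bit 1 is currently 0; toggle it via x ^ (1 << 1) = x ^ 2
→ 111000010 = 450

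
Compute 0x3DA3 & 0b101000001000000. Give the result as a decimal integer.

0x3DA3 = 011110110100011
b = 101000001000000
AND → 001000000000000 = 4096

4096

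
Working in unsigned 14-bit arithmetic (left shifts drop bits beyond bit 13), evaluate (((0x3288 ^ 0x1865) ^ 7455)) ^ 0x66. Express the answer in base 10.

0x3288 = 11001010001000
0x1865 = 01100001100101
→ ^ → 10101011101101 = 10989
7455 = 01110100011111
→ ^ → 11011111110010 = 14322
0x66 = 00000001100110
→ ^ → 11011110010100 = 14228

14228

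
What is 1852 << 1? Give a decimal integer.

3704

1852 = 011100111100
shift left by 1 → 111001111000 = 3704
(equivalently, 1852 × 2^1 = 1852 × 2)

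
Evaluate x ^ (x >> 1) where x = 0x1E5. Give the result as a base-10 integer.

279

x = 111100101 = 485
x>>1 = 011110010
XOR  = 100010111 = 279
(x ^ (x >> 1) gives the standard binary-reflected Gray code of x.)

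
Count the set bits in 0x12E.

0x12E = 100101110
Count the 1s: 1 + 1 + 1 + 1 + 1 = 5

5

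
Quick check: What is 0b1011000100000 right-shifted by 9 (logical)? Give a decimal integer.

x = 1011000100000
shift right by 9 → 0000000001011 = 11
(equivalently, floor(5664 / 512))

11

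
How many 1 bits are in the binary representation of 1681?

1681 = 11010010001
Count the 1s: 1 + 1 + 1 + 1 + 1 = 5

5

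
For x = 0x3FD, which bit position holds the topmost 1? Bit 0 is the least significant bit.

0x3FD = 1111111101
The topmost 1 is at position 9 (since 2^9 = 512 ≤ 1021 < 1024).

9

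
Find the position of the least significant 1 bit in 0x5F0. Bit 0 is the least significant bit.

4

0x5F0 = 10111110000
Trailing zeros: 4, so the lowest set bit is bit 4 (value 16).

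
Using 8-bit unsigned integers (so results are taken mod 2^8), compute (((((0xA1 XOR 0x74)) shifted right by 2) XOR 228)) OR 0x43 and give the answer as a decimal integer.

211

0xA1 = 10100001
0x74 = 01110100
→ XOR → 11010101 = 213
→ shifted right by 2 → 00110101 = 53
228 = 11100100
→ XOR → 11010001 = 209
0x43 = 01000011
→ OR → 11010011 = 211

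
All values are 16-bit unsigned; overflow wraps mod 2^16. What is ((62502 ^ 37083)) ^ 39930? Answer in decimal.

65287

62502 = 1111010000100110
37083 = 1001000011011011
→ ^ → 0110010011111101 = 25853
39930 = 1001101111111010
→ ^ → 1111111100000111 = 65287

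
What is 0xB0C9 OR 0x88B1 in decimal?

0xB0C9 = 1011000011001001
0x88B1 = 1000100010110001
 OR → 1011100011111001 = 47353

47353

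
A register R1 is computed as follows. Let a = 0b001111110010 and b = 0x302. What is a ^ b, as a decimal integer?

a = 1111110010
0x302 = 1100000010
XOR → 0011110000 = 240

240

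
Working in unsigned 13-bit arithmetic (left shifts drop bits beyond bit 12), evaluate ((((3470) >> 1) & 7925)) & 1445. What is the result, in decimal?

1157

3470 = 0110110001110
→ >> 1 → 0011011000111 = 1735
7925 = 1111011110101
→ & → 0011011000101 = 1733
1445 = 0010110100101
→ & → 0010010000101 = 1157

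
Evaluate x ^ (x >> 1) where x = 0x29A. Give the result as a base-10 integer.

x = 1010011010 = 666
x>>1 = 0101001101
XOR  = 1111010111 = 983
(x ^ (x >> 1) gives the standard binary-reflected Gray code of x.)

983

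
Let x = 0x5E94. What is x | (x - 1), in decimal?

24215

x = 101111010010100 = 24212
x - 1 = 101111010010011
OR    = 101111010010111 = 24215
(x | (x - 1) sets all bits below the lowest set bit.)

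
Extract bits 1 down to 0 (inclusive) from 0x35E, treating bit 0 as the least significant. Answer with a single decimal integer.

v = 1101011110
Shift right by 0: 1101011110
Mask low 2 bits: 10 = 2

2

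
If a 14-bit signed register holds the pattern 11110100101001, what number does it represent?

pattern = 11110100101001 (MSB is 1 ⇒ negative)
Invert: 00001011010110, add 1 → 00001011010111 = 727, so the value is -727.
(Equivalently: 15657 - 2^14 = 15657 - 16384 = -727.)

-727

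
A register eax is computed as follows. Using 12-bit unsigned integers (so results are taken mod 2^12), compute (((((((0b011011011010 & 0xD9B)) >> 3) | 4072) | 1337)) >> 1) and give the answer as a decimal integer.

0b011011011010 = 011011011010
0xD9B = 110110011011
→ & → 010010011010 = 1178
→ >> 3 → 000010010011 = 147
4072 = 111111101000
→ | → 111111111011 = 4091
1337 = 010100111001
→ | → 111111111011 = 4091
→ >> 1 → 011111111101 = 2045

2045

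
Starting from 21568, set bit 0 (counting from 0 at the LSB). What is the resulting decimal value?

21569

x = 101010001000000
bit 0 is currently 0; set it via x | (1 << 0) = x | 1
→ 101010001000001 = 21569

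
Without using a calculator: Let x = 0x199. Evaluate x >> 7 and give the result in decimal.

0x199 = 110011001
shift right by 7 → 000000011 = 3
(equivalently, floor(409 / 128))

3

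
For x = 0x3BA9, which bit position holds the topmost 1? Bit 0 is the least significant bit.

0x3BA9 = 11101110101001
The topmost 1 is at position 13 (since 2^13 = 8192 ≤ 15273 < 16384).

13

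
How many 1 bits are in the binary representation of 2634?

5

2634 = 101001001010
Count the 1s: 1 + 1 + 1 + 1 + 1 = 5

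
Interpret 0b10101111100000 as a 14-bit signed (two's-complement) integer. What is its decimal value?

-5152

pattern = 10101111100000 (MSB is 1 ⇒ negative)
Invert: 01010000011111, add 1 → 01010000100000 = 5152, so the value is -5152.
(Equivalently: 11232 - 2^14 = 11232 - 16384 = -5152.)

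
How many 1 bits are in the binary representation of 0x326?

0x326 = 1100100110
Count the 1s: 1 + 1 + 1 + 1 + 1 = 5

5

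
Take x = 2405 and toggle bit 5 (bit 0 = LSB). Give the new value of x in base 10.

2373

x = 00100101100101
bit 5 is currently 1; toggle it via x ^ (1 << 5) = x ^ 32
→ 00100101000101 = 2373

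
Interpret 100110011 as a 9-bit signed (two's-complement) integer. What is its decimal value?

-205

pattern = 100110011 (MSB is 1 ⇒ negative)
Invert: 011001100, add 1 → 011001101 = 205, so the value is -205.
(Equivalently: 307 - 2^9 = 307 - 512 = -205.)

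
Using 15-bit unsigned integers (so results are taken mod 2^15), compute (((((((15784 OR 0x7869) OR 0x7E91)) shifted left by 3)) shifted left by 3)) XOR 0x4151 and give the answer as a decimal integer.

15784 = 011110110101000
0x7869 = 111100001101001
→ OR → 111110111101001 = 32233
0x7E91 = 111111010010001
→ OR → 111111111111001 = 32761
→ shifted left by 3 (mod 2^15) → 111111111001000 = 32712
→ shifted left by 3 (mod 2^15) → 111111001000000 = 32320
0x4151 = 100000101010001
→ XOR → 011111100010001 = 16145

16145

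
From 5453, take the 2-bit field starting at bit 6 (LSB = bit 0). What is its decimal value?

v = 01010101001101
Shift right by 6: 01010101
Mask low 2 bits: 01 = 1

1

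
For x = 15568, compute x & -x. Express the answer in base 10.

16

x = 11110011010000 = 15568
-x (two's complement) = …00001100110000
AND   = 00000000010000 = 16
(x & -x isolates the lowest set bit of x.)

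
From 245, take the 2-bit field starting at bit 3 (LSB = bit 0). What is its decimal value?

2

v = 00011110101
Shift right by 3: 00011110
Mask low 2 bits: 10 = 2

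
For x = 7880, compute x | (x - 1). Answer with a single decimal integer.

7887

x = 1111011001000 = 7880
x - 1 = 1111011000111
OR    = 1111011001111 = 7887
(x | (x - 1) sets all bits below the lowest set bit.)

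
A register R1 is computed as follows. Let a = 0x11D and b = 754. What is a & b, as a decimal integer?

16

0x11D = 0100011101
754 = 1011110010
AND → 0000010000 = 16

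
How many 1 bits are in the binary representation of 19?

19 = 10011
Count the 1s: 1 + 1 + 1 = 3

3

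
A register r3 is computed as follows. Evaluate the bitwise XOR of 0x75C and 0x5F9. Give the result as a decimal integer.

0x75C = 11101011100
0x5F9 = 10111111001
XOR → 01010100101 = 677

677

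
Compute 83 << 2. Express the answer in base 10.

332

83 = 001010011
shift left by 2 → 101001100 = 332
(equivalently, 83 × 2^2 = 83 × 4)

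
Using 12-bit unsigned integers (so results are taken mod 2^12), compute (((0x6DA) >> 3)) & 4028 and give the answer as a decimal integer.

152

0x6DA = 011011011010
→ >> 3 → 000011011011 = 219
4028 = 111110111100
→ & → 000010011000 = 152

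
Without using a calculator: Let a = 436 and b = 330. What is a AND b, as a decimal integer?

256

436 = 110110100
330 = 101001010
AND → 100000000 = 256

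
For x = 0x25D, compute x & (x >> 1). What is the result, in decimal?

12

x = 1001011101 = 605
x>>1 = 0100101110
AND  = 0000001100 = 12
(x & (x >> 1) has a 1 wherever x has two consecutive 1 bits.)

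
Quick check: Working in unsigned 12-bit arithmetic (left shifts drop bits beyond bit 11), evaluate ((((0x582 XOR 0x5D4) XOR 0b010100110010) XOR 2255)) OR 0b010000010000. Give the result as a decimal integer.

0x582 = 010110000010
0x5D4 = 010111010100
→ XOR → 000001010110 = 86
0b010100110010 = 010100110010
→ XOR → 010101100100 = 1380
2255 = 100011001111
→ XOR → 110110101011 = 3499
0b010000010000 = 010000010000
→ OR → 110110111011 = 3515

3515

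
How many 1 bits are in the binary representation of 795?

6

795 = 1100011011
Count the 1s: 1 + 1 + 1 + 1 + 1 + 1 = 6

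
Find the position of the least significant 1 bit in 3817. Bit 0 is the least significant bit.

0

3817 = 111011101001
Trailing zeros: 0, so the lowest set bit is bit 0 (value 1).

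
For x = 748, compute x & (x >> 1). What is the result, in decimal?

x = 1011101100 = 748
x>>1 = 0101110110
AND  = 0001100100 = 100
(x & (x >> 1) has a 1 wherever x has two consecutive 1 bits.)

100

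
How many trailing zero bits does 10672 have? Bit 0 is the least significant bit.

4

10672 = 10100110110000
Trailing zeros: 4, so the lowest set bit is bit 4 (value 16).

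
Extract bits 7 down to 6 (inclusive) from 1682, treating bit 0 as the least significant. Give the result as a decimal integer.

v = 11010010010
Shift right by 6: 11010
Mask low 2 bits: 10 = 2

2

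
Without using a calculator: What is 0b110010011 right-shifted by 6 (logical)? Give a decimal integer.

x = 110010011
shift right by 6 → 000000110 = 6
(equivalently, floor(403 / 64))

6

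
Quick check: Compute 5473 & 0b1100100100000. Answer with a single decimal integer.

5473 = 1010101100001
b = 1100100100000
AND → 1000100100000 = 4384

4384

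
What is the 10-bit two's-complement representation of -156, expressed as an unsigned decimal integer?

868

156 in 10 bits: 0010011100
Invert: 1101100011
Add 1:  1101100100 = 868
(Check: 2^10 - 156 = 1024 - 156 = 868.)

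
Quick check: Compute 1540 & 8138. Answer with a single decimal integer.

1536

1540 = 0011000000100
8138 = 1111111001010
AND → 0011000000000 = 1536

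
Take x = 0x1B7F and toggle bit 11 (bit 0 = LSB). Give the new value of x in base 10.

4991

x = 1101101111111
bit 11 is currently 1; toggle it via x ^ (1 << 11) = x ^ 2048
→ 1001101111111 = 4991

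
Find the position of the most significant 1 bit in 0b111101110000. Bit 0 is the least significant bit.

0b111101110000 = 111101110000
The topmost 1 is at position 11 (since 2^11 = 2048 ≤ 3952 < 4096).

11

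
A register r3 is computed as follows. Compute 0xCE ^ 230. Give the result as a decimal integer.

0xCE = 11001110
230 = 11100110
XOR → 00101000 = 40

40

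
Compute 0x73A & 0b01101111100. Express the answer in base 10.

0x73A = 11100111010
b = 01101111100
AND → 01100111000 = 824

824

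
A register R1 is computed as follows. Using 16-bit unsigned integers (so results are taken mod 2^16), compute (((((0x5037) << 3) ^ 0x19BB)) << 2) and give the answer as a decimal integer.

24588

0x5037 = 0101000000110111
→ << 3 (mod 2^16) → 1000000110111000 = 33208
0x19BB = 0001100110111011
→ ^ → 1001100000000011 = 38915
→ << 2 (mod 2^16) → 0110000000001100 = 24588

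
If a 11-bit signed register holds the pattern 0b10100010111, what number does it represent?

-745

pattern = 10100010111 (MSB is 1 ⇒ negative)
Invert: 01011101000, add 1 → 01011101001 = 745, so the value is -745.
(Equivalently: 1303 - 2^11 = 1303 - 2048 = -745.)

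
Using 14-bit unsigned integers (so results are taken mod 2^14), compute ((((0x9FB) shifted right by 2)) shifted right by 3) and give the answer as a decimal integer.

79

0x9FB = 00100111111011
→ shifted right by 2 → 00001001111110 = 638
→ shifted right by 3 → 00000001001111 = 79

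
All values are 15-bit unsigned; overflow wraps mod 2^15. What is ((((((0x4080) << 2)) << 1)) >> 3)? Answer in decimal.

128

0x4080 = 100000010000000
→ << 2 (mod 2^15) → 000001000000000 = 512
→ << 1 (mod 2^15) → 000010000000000 = 1024
→ >> 3 → 000000010000000 = 128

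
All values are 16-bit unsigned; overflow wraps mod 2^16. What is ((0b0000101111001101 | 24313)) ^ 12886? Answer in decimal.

28075

0b0000101111001101 = 0000101111001101
24313 = 0101111011111001
→ | → 0101111111111101 = 24573
12886 = 0011001001010110
→ ^ → 0110110110101011 = 28075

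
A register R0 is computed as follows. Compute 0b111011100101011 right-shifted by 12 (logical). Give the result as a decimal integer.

x = 111011100101011
shift right by 12 → 000000000000111 = 7
(equivalently, floor(30507 / 4096))

7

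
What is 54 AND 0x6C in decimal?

36

54 = 0110110
0x6C = 1101100
AND → 0100100 = 36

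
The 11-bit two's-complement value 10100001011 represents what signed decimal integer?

-757

pattern = 10100001011 (MSB is 1 ⇒ negative)
Invert: 01011110100, add 1 → 01011110101 = 757, so the value is -757.
(Equivalently: 1291 - 2^11 = 1291 - 2048 = -757.)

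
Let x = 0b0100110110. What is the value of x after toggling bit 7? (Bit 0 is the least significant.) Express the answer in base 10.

438

x = 0100110110
bit 7 is currently 0; toggle it via x ^ (1 << 7) = x ^ 128
→ 0110110110 = 438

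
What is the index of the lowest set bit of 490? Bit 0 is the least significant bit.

490 = 111101010
Trailing zeros: 1, so the lowest set bit is bit 1 (value 2).

1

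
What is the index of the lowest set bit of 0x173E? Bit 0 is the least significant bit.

1

0x173E = 1011100111110
Trailing zeros: 1, so the lowest set bit is bit 1 (value 2).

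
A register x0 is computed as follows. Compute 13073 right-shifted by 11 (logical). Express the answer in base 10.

13073 = 11001100010001
shift right by 11 → 00000000000110 = 6
(equivalently, floor(13073 / 2048))

6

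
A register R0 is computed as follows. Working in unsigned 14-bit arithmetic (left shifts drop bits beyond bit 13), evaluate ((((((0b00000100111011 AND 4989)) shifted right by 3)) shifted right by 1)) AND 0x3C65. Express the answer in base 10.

1

0b00000100111011 = 00000100111011
4989 = 01001101111101
→ AND → 00000100111001 = 313
→ shifted right by 3 → 00000000100111 = 39
→ shifted right by 1 → 00000000010011 = 19
0x3C65 = 11110001100101
→ AND → 00000000000001 = 1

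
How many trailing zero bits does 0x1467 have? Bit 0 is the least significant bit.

0x1467 = 1010001100111
Trailing zeros: 0, so the lowest set bit is bit 0 (value 1).

0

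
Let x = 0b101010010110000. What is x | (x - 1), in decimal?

21695

x = 101010010110000 = 21680
x - 1 = 101010010101111
OR    = 101010010111111 = 21695
(x | (x - 1) sets all bits below the lowest set bit.)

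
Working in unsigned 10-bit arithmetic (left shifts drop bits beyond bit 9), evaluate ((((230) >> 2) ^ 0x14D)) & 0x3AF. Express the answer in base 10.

292

230 = 0011100110
→ >> 2 → 0000111001 = 57
0x14D = 0101001101
→ ^ → 0101110100 = 372
0x3AF = 1110101111
→ & → 0100100100 = 292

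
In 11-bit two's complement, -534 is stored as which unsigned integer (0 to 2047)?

534 in 11 bits: 01000010110
Invert: 10111101001
Add 1:  10111101010 = 1514
(Check: 2^11 - 534 = 2048 - 534 = 1514.)

1514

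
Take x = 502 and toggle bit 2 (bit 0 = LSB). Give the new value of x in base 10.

498

x = 111110110
bit 2 is currently 1; toggle it via x ^ (1 << 2) = x ^ 4
→ 111110010 = 498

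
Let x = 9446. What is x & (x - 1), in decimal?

x = 10010011100110 = 9446
x - 1 = 10010011100101
AND   = 10010011100100 = 9444
(x & (x - 1) clears the lowest set bit of x.)

9444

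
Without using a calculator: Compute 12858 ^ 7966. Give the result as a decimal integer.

12858 = 11001000111010
7966 = 01111100011110
XOR → 10110100100100 = 11556

11556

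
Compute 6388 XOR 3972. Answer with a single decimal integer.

6388 = 1100011110100
3972 = 0111110000100
XOR → 1011101110000 = 6000

6000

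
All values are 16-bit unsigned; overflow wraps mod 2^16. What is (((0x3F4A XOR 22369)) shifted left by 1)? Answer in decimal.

53334

0x3F4A = 0011111101001010
22369 = 0101011101100001
→ XOR → 0110100000101011 = 26667
→ shifted left by 1 (mod 2^16) → 1101000001010110 = 53334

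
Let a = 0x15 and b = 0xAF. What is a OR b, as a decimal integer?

0x15 = 00010101
0xAF = 10101111
 OR → 10111111 = 191

191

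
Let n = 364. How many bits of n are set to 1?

364 = 101101100
Count the 1s: 1 + 1 + 1 + 1 + 1 = 5

5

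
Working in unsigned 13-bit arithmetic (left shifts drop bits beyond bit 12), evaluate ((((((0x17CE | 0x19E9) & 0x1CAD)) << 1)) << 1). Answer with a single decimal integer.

4788

0x17CE = 1011111001110
0x19E9 = 1100111101001
→ | → 1111111101111 = 8175
0x1CAD = 1110010101101
→ & → 1110010101101 = 7341
→ << 1 (mod 2^13) → 1100101011010 = 6490
→ << 1 (mod 2^13) → 1001010110100 = 4788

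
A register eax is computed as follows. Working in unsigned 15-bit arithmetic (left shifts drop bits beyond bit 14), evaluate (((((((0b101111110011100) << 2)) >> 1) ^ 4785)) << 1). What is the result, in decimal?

23314

0b101111110011100 = 101111110011100
→ << 2 (mod 2^15) → 111111001110000 = 32368
→ >> 1 → 011111100111000 = 16184
4785 = 001001010110001
→ ^ → 010110110001001 = 11657
→ << 1 (mod 2^15) → 101101100010010 = 23314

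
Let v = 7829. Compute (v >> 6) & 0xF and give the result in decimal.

10

v = 01111010010101
Shift right by 6: 01111010
Mask low 4 bits: 1010 = 10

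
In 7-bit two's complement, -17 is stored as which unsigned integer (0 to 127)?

17 in 7 bits: 0010001
Invert: 1101110
Add 1:  1101111 = 111
(Check: 2^7 - 17 = 128 - 17 = 111.)

111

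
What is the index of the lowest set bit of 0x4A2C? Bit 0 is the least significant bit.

0x4A2C = 100101000101100
Trailing zeros: 2, so the lowest set bit is bit 2 (value 4).

2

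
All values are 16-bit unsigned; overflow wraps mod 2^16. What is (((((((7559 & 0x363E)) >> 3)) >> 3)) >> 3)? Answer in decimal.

10

7559 = 0001110110000111
0x363E = 0011011000111110
→ & → 0001010000000110 = 5126
→ >> 3 → 0000001010000000 = 640
→ >> 3 → 0000000001010000 = 80
→ >> 3 → 0000000000001010 = 10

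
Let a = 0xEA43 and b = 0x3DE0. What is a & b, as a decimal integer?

0xEA43 = 1110101001000011
0x3DE0 = 0011110111100000
AND → 0010100001000000 = 10304

10304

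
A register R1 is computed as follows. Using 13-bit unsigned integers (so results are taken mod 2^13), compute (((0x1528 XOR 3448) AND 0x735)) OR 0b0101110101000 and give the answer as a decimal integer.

3000

0x1528 = 1010100101000
3448 = 0110101111000
→ XOR → 1100001010000 = 6224
0x735 = 0011100110101
→ AND → 0000000010000 = 16
0b0101110101000 = 0101110101000
→ OR → 0101110111000 = 3000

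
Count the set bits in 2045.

2045 = 11111111101
Count the 1s: 1 + 1 + 1 + 1 + 1 + 1 + 1 + 1 + 1 + 1 = 10

10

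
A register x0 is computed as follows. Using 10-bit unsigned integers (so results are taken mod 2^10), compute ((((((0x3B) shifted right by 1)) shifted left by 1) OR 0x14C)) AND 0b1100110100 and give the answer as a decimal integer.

0x3B = 0000111011
→ shifted right by 1 → 0000011101 = 29
→ shifted left by 1 (mod 2^10) → 0000111010 = 58
0x14C = 0101001100
→ OR → 0101111110 = 382
0b1100110100 = 1100110100
→ AND → 0100110100 = 308

308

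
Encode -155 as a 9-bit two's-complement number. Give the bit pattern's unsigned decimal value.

357

155 in 9 bits: 010011011
Invert: 101100100
Add 1:  101100101 = 357
(Check: 2^9 - 155 = 512 - 155 = 357.)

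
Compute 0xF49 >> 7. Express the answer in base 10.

30

0xF49 = 111101001001
shift right by 7 → 000000011110 = 30
(equivalently, floor(3913 / 128))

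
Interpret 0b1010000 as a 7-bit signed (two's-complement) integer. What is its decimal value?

pattern = 1010000 (MSB is 1 ⇒ negative)
Invert: 0101111, add 1 → 0110000 = 48, so the value is -48.
(Equivalently: 80 - 2^7 = 80 - 128 = -48.)

-48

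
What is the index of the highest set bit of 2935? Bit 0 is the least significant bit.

11

2935 = 101101110111
The topmost 1 is at position 11 (since 2^11 = 2048 ≤ 2935 < 4096).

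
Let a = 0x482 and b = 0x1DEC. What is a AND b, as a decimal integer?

1152

0x482 = 0010010000010
0x1DEC = 1110111101100
AND → 0010010000000 = 1152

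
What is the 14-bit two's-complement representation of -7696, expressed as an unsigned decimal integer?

7696 in 14 bits: 01111000010000
Invert: 10000111101111
Add 1:  10000111110000 = 8688
(Check: 2^14 - 7696 = 16384 - 7696 = 8688.)

8688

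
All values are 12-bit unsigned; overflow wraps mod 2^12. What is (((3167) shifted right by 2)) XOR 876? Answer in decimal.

123

3167 = 110001011111
→ shifted right by 2 → 001100010111 = 791
876 = 001101101100
→ XOR → 000001111011 = 123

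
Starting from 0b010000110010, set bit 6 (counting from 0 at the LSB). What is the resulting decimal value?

x = 010000110010
bit 6 is currently 0; set it via x | (1 << 6) = x | 64
→ 010001110010 = 1138

1138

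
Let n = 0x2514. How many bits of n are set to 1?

0x2514 = 10010100010100
Count the 1s: 1 + 1 + 1 + 1 + 1 = 5

5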